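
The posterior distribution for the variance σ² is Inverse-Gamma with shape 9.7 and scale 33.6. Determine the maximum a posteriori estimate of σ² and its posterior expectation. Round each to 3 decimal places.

Mode = β/(α+1) = 33.6/10.7 = 3.140.
Mean = β/(α−1) = 33.6/8.7 = 3.862.
Mean > mode: the posterior has a right tail.

MAP = 3.140; posterior mean = 3.862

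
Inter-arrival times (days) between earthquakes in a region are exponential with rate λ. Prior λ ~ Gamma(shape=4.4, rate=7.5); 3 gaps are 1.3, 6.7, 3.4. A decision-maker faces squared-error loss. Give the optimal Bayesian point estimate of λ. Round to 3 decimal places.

0.392

Σ times = 11.4. Posterior: Gamma(shape = 4.4+3 = 7.4, rate = 7.5+11.4 = 18.9).
Mode = (α−1)/β = 6.4/18.9 = 0.339.
Mean = α/β = 7.4/18.9 = 0.392.
Squared-error loss ⇒ the optimal estimator is the posterior mean.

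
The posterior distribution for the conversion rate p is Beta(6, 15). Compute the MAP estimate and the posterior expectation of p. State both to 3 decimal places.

Mode = (6−1)/(6+15−2) = 5/19 = 0.263.
Mean = 6/(6+15) = 6/21 = 0.286.
The posterior is right-skewed, so the mean exceeds the mode.

MAP: 0.263. Posterior mean: 0.286.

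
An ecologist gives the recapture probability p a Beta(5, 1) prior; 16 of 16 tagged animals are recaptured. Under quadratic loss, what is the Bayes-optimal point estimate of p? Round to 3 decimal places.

0.955

Posterior: Beta(5+16, 1+0) = Beta(21, 1).
Since β = 1 ≤ 1 and α > 1, the Beta density is monotone increasing on [0,1]; the mode is at 1.
Mean = 21/(21+1) = 0.955.
Quadratic loss ⇒ the optimal estimator is the posterior mean.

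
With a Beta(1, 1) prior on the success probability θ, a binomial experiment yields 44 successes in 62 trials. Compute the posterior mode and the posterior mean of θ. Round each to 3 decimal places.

Posterior: Beta(1+44, 1+18) = Beta(45, 19).
Mode = (45−1)/(45+19−2) = 44/62 = 0.710.
Mean = 45/(45+19) = 45/64 = 0.703.

MAP = 0.710; posterior mean = 0.703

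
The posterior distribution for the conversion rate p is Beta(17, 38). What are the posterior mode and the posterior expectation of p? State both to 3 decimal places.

Mode = (17−1)/(17+38−2) = 16/53 = 0.302.
Mean = 17/(17+38) = 17/55 = 0.309.

MAP = 0.302; posterior mean = 0.309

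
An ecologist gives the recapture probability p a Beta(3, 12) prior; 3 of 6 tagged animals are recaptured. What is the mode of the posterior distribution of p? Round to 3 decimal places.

0.263

Posterior: Beta(3+3, 12+3) = Beta(6, 15).
Mode = (6−1)/(6+15−2) = 5/19 = 0.263.
Mean = 6/(6+15) = 6/21 = 0.286.
This is the posterior mode — the MAP estimate.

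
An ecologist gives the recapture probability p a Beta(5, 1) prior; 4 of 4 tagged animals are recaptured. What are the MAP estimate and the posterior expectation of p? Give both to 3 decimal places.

Posterior: Beta(5+4, 1+0) = Beta(9, 1).
Since β = 1 ≤ 1 and α > 1, the Beta density is monotone increasing on [0,1]; the mode is at 1.
Mean = 9/(9+1) = 0.900.

MAP = 1.000; posterior mean = 0.900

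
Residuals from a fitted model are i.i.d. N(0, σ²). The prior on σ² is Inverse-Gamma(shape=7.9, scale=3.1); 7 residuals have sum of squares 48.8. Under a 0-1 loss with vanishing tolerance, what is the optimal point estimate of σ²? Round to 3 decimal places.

Posterior: Inverse-Gamma(shape = 7.9+7/2 = 11.4, scale = 3.1+48.8/2 = 27.5).
Mode = β/(α+1) = 27.5/12.4 = 2.218.
Mean = β/(α−1) = 27.5/10.4 = 2.644.
This is the posterior mode — the MAP estimate.

2.218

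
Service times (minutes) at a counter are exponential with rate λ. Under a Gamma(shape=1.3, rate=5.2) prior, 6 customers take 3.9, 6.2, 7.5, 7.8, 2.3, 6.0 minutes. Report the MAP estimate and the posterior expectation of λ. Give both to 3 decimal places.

Σ times = 33.7. Posterior: Gamma(shape = 1.3+6 = 7.3, rate = 5.2+33.7 = 38.9).
Mode = (α−1)/β = 6.3/38.9 = 0.162.
Mean = α/β = 7.3/38.9 = 0.188.
The posterior is right-skewed, so the mean exceeds the mode.

MAP = 0.162, posterior mean = 0.188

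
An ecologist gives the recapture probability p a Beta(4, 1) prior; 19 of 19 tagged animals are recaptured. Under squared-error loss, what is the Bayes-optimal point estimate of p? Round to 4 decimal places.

Posterior: Beta(4+19, 1+0) = Beta(23, 1).
Since β = 1 ≤ 1 and α > 1, the Beta density is monotone increasing on [0,1]; the mode is at 1.
Mean = 23/(23+1) = 0.9583.
Squared-error loss ⇒ the optimal estimator is the posterior mean.

0.9583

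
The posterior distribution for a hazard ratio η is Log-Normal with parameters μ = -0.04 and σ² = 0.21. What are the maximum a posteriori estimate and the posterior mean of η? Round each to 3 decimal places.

MAP = 0.779, posterior mean = 1.067

Mode = exp(μ − σ²) = exp(-0.25) = 0.779.
Mean = exp(μ + σ²/2) = exp(0.065) = 1.067.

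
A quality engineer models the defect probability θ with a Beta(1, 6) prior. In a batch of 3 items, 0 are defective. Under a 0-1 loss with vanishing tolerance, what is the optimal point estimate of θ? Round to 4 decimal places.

Posterior: Beta(1+0, 6+3) = Beta(1, 9).
Since α = 1 ≤ 1 and β > 1, the Beta density is monotone decreasing on [0,1]; the mode is at 0.
Mean = 1/(1+9) = 0.1000.
This is the posterior mode — the MAP estimate.

0.0000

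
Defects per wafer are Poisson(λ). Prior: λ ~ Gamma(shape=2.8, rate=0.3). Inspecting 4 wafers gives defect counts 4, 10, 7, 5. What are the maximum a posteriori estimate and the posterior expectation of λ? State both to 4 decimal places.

Σ counts = 26. Posterior: Gamma(shape = 2.8+26 = 28.8, rate = 0.3+4 = 4.3).
Mode = (α−1)/β = 27.8/4.3 = 6.4651.
Mean = α/β = 28.8/4.3 = 6.6977.
Mean > mode: the posterior has a right tail.

MAP: 6.4651. Posterior mean: 6.6977.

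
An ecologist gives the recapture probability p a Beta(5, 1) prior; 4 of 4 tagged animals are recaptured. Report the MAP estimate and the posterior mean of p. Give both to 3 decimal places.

MAP = 1.000, posterior mean = 0.900

Posterior: Beta(5+4, 1+0) = Beta(9, 1).
Since β = 1 ≤ 1 and α > 1, the Beta density is monotone increasing on [0,1]; the mode is at 1.
Mean = 9/(9+1) = 0.900.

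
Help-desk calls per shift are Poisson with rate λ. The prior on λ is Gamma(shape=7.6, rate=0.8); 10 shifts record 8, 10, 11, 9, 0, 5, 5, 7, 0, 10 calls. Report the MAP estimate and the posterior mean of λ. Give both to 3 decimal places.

MAP = 6.630, posterior mean = 6.722

Σ counts = 65. Posterior: Gamma(shape = 7.6+65 = 72.6, rate = 0.8+10 = 10.8).
Mode = (α−1)/β = 71.6/10.8 = 6.630.
Mean = α/β = 72.6/10.8 = 6.722.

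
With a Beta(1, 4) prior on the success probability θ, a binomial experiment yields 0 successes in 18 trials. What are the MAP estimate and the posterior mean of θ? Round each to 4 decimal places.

Posterior: Beta(1+0, 4+18) = Beta(1, 22).
Since α = 1 ≤ 1 and β > 1, the Beta density is monotone decreasing on [0,1]; the mode is at 0.
Mean = 1/(1+22) = 0.0435.
Mean > mode: the posterior has a right tail.

MAP = 0.0000; posterior mean = 0.0435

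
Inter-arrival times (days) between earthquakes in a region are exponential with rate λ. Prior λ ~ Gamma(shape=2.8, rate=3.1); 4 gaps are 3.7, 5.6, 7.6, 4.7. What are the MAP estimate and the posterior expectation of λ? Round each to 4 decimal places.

MAP = 0.2348; posterior mean = 0.2753

Σ times = 21.6. Posterior: Gamma(shape = 2.8+4 = 6.8, rate = 3.1+21.6 = 24.7).
Mode = (α−1)/β = 5.8/24.7 = 0.2348.
Mean = α/β = 6.8/24.7 = 0.2753.
Right-skewed posterior ⇒ mode < mean.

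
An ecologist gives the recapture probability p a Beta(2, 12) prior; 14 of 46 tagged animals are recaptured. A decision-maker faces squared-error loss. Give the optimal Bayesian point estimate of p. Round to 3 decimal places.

Posterior: Beta(2+14, 12+32) = Beta(16, 44).
Mode = (16−1)/(16+44−2) = 15/58 = 0.259.
Mean = 16/(16+44) = 16/60 = 0.267.
Squared-error loss ⇒ the optimal estimator is the posterior mean.

0.267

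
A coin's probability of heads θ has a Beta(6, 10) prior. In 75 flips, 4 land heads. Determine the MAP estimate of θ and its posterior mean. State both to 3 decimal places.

MAP estimate = 0.101, posterior mean = 0.110

Posterior: Beta(6+4, 10+71) = Beta(10, 81).
Mode = (10−1)/(10+81−2) = 9/89 = 0.101.
Mean = 10/(10+81) = 10/91 = 0.110.
Right-skewed posterior ⇒ mode < mean.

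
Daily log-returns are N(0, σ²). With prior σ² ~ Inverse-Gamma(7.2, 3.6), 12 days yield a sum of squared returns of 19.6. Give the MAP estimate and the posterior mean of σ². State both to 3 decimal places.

MAP = 0.944, posterior mean = 1.098

Posterior: Inverse-Gamma(shape = 7.2+12/2 = 13.2, scale = 3.6+19.6/2 = 13.4).
Mode = β/(α+1) = 13.4/14.2 = 0.944.
Mean = β/(α−1) = 13.4/12.2 = 1.098.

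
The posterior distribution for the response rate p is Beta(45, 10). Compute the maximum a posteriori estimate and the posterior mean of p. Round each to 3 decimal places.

Mode = (45−1)/(45+10−2) = 44/53 = 0.830.
Mean = 45/(45+10) = 45/55 = 0.818.
The mean is pulled below the mode by the posterior's left skew.

MAP: 0.830. Posterior mean: 0.818.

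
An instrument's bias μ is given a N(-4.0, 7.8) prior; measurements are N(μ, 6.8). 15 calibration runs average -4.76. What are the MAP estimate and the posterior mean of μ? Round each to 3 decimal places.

μ_MAP = -4.718, E[μ|data] = -4.718

Posterior for μ is Normal. Precision-weighted mean: (1/7.8·-4.0 + 15/6.8·-4.76) / (1/7.8 + 15/6.8) = -4.718.
A Normal posterior is symmetric, so mode = mean.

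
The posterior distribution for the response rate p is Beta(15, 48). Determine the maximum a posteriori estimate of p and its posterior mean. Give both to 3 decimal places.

Mode = (15−1)/(15+48−2) = 14/61 = 0.230.
Mean = 15/(15+48) = 15/63 = 0.238.
Right-skewed posterior ⇒ mode < mean.

MAP: 0.230. Posterior mean: 0.238.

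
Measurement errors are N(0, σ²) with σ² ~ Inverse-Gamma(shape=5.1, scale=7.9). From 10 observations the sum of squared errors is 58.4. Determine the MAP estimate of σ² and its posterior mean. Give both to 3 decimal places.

σ²_MAP = 3.342, E[σ²|data] = 4.077

Posterior: Inverse-Gamma(shape = 5.1+10/2 = 10.1, scale = 7.9+58.4/2 = 37.1).
Mode = β/(α+1) = 37.1/11.1 = 3.342.
Mean = β/(α−1) = 37.1/9.1 = 4.077.
The posterior is right-skewed, so the mean exceeds the mode.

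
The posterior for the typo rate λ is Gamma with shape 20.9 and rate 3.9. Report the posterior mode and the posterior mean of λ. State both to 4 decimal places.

MAP = 5.1026; posterior mean = 5.3590

Mode = (α−1)/β = 19.9/3.9 = 5.1026.
Mean = α/β = 20.9/3.9 = 5.3590.
Mean > mode: the posterior has a right tail.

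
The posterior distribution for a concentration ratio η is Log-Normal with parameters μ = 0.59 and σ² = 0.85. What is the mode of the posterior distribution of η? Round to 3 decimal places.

0.771

Mode = exp(μ − σ²) = exp(-0.26) = 0.771.
Mean = exp(μ + σ²/2) = exp(1.015) = 2.759.
This is the posterior mode — the MAP estimate.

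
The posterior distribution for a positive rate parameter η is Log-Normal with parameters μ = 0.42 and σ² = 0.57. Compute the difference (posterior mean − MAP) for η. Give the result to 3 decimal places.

Mode = exp(μ − σ²) = exp(-0.15) = 0.861.
Mean = exp(μ + σ²/2) = exp(0.705) = 2.024.
Difference = 2.024 − 0.861 = 1.163.
The posterior is right-skewed, so the mean exceeds the mode.

1.163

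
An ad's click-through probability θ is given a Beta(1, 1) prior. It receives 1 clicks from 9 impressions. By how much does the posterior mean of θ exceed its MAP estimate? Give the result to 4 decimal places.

0.0707

Posterior: Beta(1+1, 1+8) = Beta(2, 9).
Mode = (2−1)/(2+9−2) = 1/9 = 0.1111.
With a flat prior the MAP equals the MLE, 1/9.
Mean = 2/(2+9) = 2/11 = 0.1818.
Difference = 0.1818 − 0.1111 = 0.0707.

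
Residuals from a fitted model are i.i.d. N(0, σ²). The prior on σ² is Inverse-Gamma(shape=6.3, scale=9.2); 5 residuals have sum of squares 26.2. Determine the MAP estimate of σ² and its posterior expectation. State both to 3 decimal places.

Posterior: Inverse-Gamma(shape = 6.3+5/2 = 8.8, scale = 9.2+26.2/2 = 22.3).
Mode = β/(α+1) = 22.3/9.8 = 2.276.
Mean = β/(α−1) = 22.3/7.8 = 2.859.
The posterior is right-skewed, so the mean exceeds the mode.

σ²_MAP = 2.276, E[σ²|data] = 2.859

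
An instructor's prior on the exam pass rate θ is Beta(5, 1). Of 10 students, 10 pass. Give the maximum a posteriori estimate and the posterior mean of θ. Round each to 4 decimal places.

Posterior: Beta(5+10, 1+0) = Beta(15, 1).
Since β = 1 ≤ 1 and α > 1, the Beta density is monotone increasing on [0,1]; the mode is at 1.
Mean = 15/(15+1) = 0.9375.

MAP = 1.0000, posterior mean = 0.9375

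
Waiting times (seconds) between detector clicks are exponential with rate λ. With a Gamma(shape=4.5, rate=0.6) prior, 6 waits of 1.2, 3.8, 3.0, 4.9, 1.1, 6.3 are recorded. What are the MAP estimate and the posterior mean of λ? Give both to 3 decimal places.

Σ times = 20.3. Posterior: Gamma(shape = 4.5+6 = 10.5, rate = 0.6+20.3 = 20.9).
Mode = (α−1)/β = 9.5/20.9 = 0.455.
Mean = α/β = 10.5/20.9 = 0.502.
Right-skewed posterior ⇒ mode < mean.

MAP = 0.455; posterior mean = 0.502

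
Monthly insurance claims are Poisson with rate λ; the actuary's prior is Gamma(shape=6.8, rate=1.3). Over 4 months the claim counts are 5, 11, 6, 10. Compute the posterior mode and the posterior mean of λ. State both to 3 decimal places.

MAP: 7.132. Posterior mean: 7.321.

Σ counts = 32. Posterior: Gamma(shape = 6.8+32 = 38.8, rate = 1.3+4 = 5.3).
Mode = (α−1)/β = 37.8/5.3 = 7.132.
Mean = α/β = 38.8/5.3 = 7.321.
The mean is pulled above the mode by the posterior's right skew.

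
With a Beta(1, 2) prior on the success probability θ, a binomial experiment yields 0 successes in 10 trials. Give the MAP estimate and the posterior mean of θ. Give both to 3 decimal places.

MAP = 0.000, posterior mean = 0.077

Posterior: Beta(1+0, 2+10) = Beta(1, 12).
Since α = 1 ≤ 1 and β > 1, the Beta density is monotone decreasing on [0,1]; the mode is at 0.
Mean = 1/(1+12) = 0.077.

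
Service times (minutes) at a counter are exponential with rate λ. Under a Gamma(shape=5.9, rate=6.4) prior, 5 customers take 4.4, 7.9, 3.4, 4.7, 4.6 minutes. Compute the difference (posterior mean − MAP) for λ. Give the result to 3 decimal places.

Σ times = 25.0. Posterior: Gamma(shape = 5.9+5 = 10.9, rate = 6.4+25.0 = 31.4).
Mode = (α−1)/β = 9.9/31.4 = 0.315.
Mean = α/β = 10.9/31.4 = 0.347.
Difference = 0.347 − 0.315 = 0.032.
Mean > mode: the posterior has a right tail.

0.032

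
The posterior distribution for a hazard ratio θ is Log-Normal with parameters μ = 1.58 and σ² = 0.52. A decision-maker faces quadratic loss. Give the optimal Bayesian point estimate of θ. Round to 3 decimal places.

Mode = exp(μ − σ²) = exp(1.06) = 2.886.
Mean = exp(μ + σ²/2) = exp(1.840) = 6.297.
Quadratic loss ⇒ the optimal estimator is the posterior mean.

6.297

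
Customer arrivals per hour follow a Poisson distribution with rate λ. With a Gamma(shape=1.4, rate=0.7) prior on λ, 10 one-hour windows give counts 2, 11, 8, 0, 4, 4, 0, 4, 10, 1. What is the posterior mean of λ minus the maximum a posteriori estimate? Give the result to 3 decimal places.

Σ counts = 44. Posterior: Gamma(shape = 1.4+44 = 45.4, rate = 0.7+10 = 10.7).
Mode = (α−1)/β = 44.4/10.7 = 4.150.
Mean = α/β = 45.4/10.7 = 4.243.
Difference = 4.243 − 4.150 = 0.093.

0.093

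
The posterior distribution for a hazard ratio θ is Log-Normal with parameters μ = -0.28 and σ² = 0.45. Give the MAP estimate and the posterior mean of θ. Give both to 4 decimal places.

Mode = exp(μ − σ²) = exp(-0.73) = 0.4819.
Mean = exp(μ + σ²/2) = exp(-0.055) = 0.9465.

θ_MAP = 0.4819, E[θ|data] = 0.9465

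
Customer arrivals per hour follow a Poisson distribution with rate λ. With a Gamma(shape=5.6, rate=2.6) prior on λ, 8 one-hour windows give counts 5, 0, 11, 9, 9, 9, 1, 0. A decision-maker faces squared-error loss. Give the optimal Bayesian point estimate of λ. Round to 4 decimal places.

4.6792

Σ counts = 44. Posterior: Gamma(shape = 5.6+44 = 49.6, rate = 2.6+8 = 10.6).
Mode = (α−1)/β = 48.6/10.6 = 4.5849.
Mean = α/β = 49.6/10.6 = 4.6792.
Squared-error loss ⇒ the optimal estimator is the posterior mean.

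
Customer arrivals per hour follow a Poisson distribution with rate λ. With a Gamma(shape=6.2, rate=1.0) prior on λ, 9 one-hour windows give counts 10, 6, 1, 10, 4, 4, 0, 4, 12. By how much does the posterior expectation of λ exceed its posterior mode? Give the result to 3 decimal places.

Σ counts = 51. Posterior: Gamma(shape = 6.2+51 = 57.2, rate = 1.0+9 = 10.0).
Mode = (α−1)/β = 56.2/10.0 = 5.620.
Mean = α/β = 57.2/10.0 = 5.720.
Difference = 5.720 − 5.620 = 0.100.
The posterior is right-skewed, so the mean exceeds the mode.

0.100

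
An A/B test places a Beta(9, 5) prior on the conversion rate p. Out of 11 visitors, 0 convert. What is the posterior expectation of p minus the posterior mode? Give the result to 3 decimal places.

0.012

Posterior: Beta(9+0, 5+11) = Beta(9, 16).
Mode = (9−1)/(9+16−2) = 8/23 = 0.348.
Mean = 9/(9+16) = 9/25 = 0.360.
Difference = 0.360 − 0.348 = 0.012.
The posterior is right-skewed, so the mean exceeds the mode.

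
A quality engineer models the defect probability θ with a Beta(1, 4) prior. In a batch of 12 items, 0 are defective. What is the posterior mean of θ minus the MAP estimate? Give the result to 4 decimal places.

Posterior: Beta(1+0, 4+12) = Beta(1, 16).
Since α = 1 ≤ 1 and β > 1, the Beta density is monotone decreasing on [0,1]; the mode is at 0.
Mean = 1/(1+16) = 0.0588.
Difference = 0.0588 − 0.0000 = 0.0588.

0.0588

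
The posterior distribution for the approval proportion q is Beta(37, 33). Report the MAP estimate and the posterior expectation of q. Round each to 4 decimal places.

Mode = (37−1)/(37+33−2) = 36/68 = 0.5294.
Mean = 37/(37+33) = 37/70 = 0.5286.

MAP: 0.5294. Posterior mean: 0.5286.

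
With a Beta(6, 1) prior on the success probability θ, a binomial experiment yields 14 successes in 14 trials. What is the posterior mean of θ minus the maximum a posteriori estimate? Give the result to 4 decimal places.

-0.0476

Posterior: Beta(6+14, 1+0) = Beta(20, 1).
Since β = 1 ≤ 1 and α > 1, the Beta density is monotone increasing on [0,1]; the mode is at 1.
Mean = 20/(20+1) = 0.9524.
Difference = 0.9524 − 1.0000 = -0.0476.
The posterior is left-skewed, so the mode exceeds the mean.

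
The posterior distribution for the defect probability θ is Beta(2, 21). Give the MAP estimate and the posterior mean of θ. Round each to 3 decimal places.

MAP: 0.048. Posterior mean: 0.087.

Mode = (2−1)/(2+21−2) = 1/21 = 0.048.
Mean = 2/(2+21) = 2/23 = 0.087.
The mean is pulled above the mode by the posterior's right skew.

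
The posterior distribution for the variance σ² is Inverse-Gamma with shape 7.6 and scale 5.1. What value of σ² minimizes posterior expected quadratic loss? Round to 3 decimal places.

0.773

Mode = β/(α+1) = 5.1/8.6 = 0.593.
Mean = β/(α−1) = 5.1/6.6 = 0.773.
Quadratic loss ⇒ the optimal estimator is the posterior mean.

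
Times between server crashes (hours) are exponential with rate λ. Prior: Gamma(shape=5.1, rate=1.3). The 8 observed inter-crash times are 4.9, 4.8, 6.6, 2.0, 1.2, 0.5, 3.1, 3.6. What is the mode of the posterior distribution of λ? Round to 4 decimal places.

Σ times = 26.7. Posterior: Gamma(shape = 5.1+8 = 13.1, rate = 1.3+26.7 = 28.0).
Mode = (α−1)/β = 12.1/28.0 = 0.4321.
Mean = α/β = 13.1/28.0 = 0.4679.
This is the posterior mode — the MAP estimate.

0.4321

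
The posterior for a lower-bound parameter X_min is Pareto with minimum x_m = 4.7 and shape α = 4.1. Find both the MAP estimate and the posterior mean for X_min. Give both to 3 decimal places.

MAP estimate = 4.700, posterior mean = 6.216

The Pareto density is strictly decreasing on [x_m, ∞), so the mode is x_m = 4.700.
Mean = α·x_m/(α−1) = 4.1·4.7/3.1 = 6.216.
The posterior is right-skewed, so the mean exceeds the mode.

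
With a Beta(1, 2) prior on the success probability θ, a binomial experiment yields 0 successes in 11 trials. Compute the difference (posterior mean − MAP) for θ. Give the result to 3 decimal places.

Posterior: Beta(1+0, 2+11) = Beta(1, 13).
Since α = 1 ≤ 1 and β > 1, the Beta density is monotone decreasing on [0,1]; the mode is at 0.
Mean = 1/(1+13) = 0.071.
Difference = 0.071 − 0.000 = 0.071.

0.071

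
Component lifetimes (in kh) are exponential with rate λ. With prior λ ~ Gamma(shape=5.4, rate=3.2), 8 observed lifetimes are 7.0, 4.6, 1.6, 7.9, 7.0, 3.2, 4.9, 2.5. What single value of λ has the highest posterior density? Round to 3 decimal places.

0.296

Σ times = 38.7. Posterior: Gamma(shape = 5.4+8 = 13.4, rate = 3.2+38.7 = 41.9).
Mode = (α−1)/β = 12.4/41.9 = 0.296.
Mean = α/β = 13.4/41.9 = 0.320.
This is the posterior mode — the MAP estimate.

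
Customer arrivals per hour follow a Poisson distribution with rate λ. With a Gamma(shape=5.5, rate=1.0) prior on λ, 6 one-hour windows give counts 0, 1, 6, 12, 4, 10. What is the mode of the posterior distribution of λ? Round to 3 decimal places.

Σ counts = 33. Posterior: Gamma(shape = 5.5+33 = 38.5, rate = 1.0+6 = 7.0).
Mode = (α−1)/β = 37.5/7.0 = 5.357.
Mean = α/β = 38.5/7.0 = 5.500.
This is the posterior mode — the MAP estimate.

5.357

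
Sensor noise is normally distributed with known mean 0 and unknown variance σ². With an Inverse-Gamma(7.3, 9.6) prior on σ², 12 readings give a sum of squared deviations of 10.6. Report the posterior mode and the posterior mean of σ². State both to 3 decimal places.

Posterior: Inverse-Gamma(shape = 7.3+12/2 = 13.3, scale = 9.6+10.6/2 = 14.9).
Mode = β/(α+1) = 14.9/14.3 = 1.042.
Mean = β/(α−1) = 14.9/12.3 = 1.211.
The mean is pulled above the mode by the posterior's right skew.

MAP: 1.042. Posterior mean: 1.211.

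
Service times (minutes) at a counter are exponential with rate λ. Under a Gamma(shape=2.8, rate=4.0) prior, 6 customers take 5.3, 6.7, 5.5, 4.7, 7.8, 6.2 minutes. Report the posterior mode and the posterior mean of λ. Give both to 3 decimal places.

MAP: 0.194. Posterior mean: 0.219.

Σ times = 36.2. Posterior: Gamma(shape = 2.8+6 = 8.8, rate = 4.0+36.2 = 40.2).
Mode = (α−1)/β = 7.8/40.2 = 0.194.
Mean = α/β = 8.8/40.2 = 0.219.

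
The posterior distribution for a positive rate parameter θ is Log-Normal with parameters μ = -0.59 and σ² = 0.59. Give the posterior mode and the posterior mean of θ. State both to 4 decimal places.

Mode = exp(μ − σ²) = exp(-1.18) = 0.3073.
Mean = exp(μ + σ²/2) = exp(-0.295) = 0.7445.

MAP = 0.3073; posterior mean = 0.7445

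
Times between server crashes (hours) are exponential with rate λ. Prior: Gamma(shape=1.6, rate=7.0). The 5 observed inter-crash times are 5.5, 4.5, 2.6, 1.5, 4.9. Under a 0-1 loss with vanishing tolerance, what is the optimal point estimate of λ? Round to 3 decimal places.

Σ times = 19.0. Posterior: Gamma(shape = 1.6+5 = 6.6, rate = 7.0+19.0 = 26.0).
Mode = (α−1)/β = 5.6/26.0 = 0.215.
Mean = α/β = 6.6/26.0 = 0.254.
This is the posterior mode — the MAP estimate.

0.215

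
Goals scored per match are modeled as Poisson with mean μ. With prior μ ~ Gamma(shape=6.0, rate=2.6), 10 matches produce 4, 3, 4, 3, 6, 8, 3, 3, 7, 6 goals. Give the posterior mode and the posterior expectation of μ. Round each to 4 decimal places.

Σ counts = 47. Posterior: Gamma(shape = 6.0+47 = 53.0, rate = 2.6+10 = 12.6).
Mode = (α−1)/β = 52.0/12.6 = 4.1270.
Mean = α/β = 53.0/12.6 = 4.2063.
Right-skewed posterior ⇒ mode < mean.

MAP = 4.1270, posterior mean = 4.2063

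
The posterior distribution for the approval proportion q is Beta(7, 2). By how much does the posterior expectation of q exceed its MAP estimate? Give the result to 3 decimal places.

-0.079

Mode = (7−1)/(7+2−2) = 6/7 = 0.857.
Mean = 7/(7+2) = 7/9 = 0.778.
Difference = 0.778 − 0.857 = -0.079.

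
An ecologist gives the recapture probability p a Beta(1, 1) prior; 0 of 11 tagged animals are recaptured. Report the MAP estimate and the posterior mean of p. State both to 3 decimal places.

Posterior: Beta(1+0, 1+11) = Beta(1, 12).
Since α = 1 ≤ 1 and β > 1, the Beta density is monotone decreasing on [0,1]; the mode is at 0.
Mean = 1/(1+12) = 0.077.

MAP = 0.000, posterior mean = 0.077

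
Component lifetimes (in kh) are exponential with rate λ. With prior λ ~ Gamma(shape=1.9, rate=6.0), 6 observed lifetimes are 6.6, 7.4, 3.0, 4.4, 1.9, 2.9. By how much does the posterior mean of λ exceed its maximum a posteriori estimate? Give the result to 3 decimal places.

0.031

Σ times = 26.2. Posterior: Gamma(shape = 1.9+6 = 7.9, rate = 6.0+26.2 = 32.2).
Mode = (α−1)/β = 6.9/32.2 = 0.214.
Mean = α/β = 7.9/32.2 = 0.245.
Difference = 0.245 − 0.214 = 0.031.
The mean is pulled above the mode by the posterior's right skew.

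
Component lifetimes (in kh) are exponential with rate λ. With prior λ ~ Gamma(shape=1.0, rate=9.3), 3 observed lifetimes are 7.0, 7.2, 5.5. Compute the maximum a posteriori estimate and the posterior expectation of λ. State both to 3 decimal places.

MAP = 0.103; posterior mean = 0.138

Σ times = 19.7. Posterior: Gamma(shape = 1.0+3 = 4.0, rate = 9.3+19.7 = 29.0).
Mode = (α−1)/β = 3.0/29.0 = 0.103.
Mean = α/β = 4.0/29.0 = 0.138.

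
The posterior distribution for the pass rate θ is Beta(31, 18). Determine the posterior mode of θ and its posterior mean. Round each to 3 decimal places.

Mode = (31−1)/(31+18−2) = 30/47 = 0.638.
Mean = 31/(31+18) = 31/49 = 0.633.
The posterior is left-skewed, so the mode exceeds the mean.

posterior mode = 0.638, posterior mean = 0.633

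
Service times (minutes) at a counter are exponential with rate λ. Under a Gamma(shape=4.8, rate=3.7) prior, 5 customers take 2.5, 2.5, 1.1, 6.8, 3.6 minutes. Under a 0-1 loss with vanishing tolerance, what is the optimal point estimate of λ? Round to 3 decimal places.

Σ times = 16.5. Posterior: Gamma(shape = 4.8+5 = 9.8, rate = 3.7+16.5 = 20.2).
Mode = (α−1)/β = 8.8/20.2 = 0.436.
Mean = α/β = 9.8/20.2 = 0.485.
This is the posterior mode — the MAP estimate.

0.436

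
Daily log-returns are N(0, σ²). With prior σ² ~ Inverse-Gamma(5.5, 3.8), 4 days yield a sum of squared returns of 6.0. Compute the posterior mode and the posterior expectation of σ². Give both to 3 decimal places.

Posterior: Inverse-Gamma(shape = 5.5+4/2 = 7.5, scale = 3.8+6.0/2 = 6.8).
Mode = β/(α+1) = 6.8/8.5 = 0.800.
Mean = β/(α−1) = 6.8/6.5 = 1.046.
The mean is pulled above the mode by the posterior's right skew.

MAP = 0.800, posterior mean = 1.046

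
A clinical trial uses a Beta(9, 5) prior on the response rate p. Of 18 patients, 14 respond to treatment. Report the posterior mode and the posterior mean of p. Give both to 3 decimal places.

MAP = 0.733, posterior mean = 0.719

Posterior: Beta(9+14, 5+4) = Beta(23, 9).
Mode = (23−1)/(23+9−2) = 22/30 = 0.733.
Mean = 23/(23+9) = 23/32 = 0.719.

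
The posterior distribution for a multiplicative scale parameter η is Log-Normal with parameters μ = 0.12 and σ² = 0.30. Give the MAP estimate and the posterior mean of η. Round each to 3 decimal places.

Mode = exp(μ − σ²) = exp(-0.18) = 0.835.
Mean = exp(μ + σ²/2) = exp(0.270) = 1.310.

MAP estimate = 0.835, posterior mean = 1.310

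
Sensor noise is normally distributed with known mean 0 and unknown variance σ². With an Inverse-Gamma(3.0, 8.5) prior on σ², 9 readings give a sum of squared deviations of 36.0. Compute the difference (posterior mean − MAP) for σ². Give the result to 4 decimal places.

Posterior: Inverse-Gamma(shape = 3.0+9/2 = 7.5, scale = 8.5+36.0/2 = 26.5).
Mode = β/(α+1) = 26.5/8.5 = 3.1176.
Mean = β/(α−1) = 26.5/6.5 = 4.0769.
Difference = 4.0769 − 3.1176 = 0.9593.

0.9593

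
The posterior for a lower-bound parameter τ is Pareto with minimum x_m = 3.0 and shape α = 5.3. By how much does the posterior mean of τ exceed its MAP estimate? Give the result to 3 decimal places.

0.698

The Pareto density is strictly decreasing on [x_m, ∞), so the mode is x_m = 3.000.
Mean = α·x_m/(α−1) = 5.3·3.0/4.3 = 3.698.
Difference = 3.698 − 3.000 = 0.698.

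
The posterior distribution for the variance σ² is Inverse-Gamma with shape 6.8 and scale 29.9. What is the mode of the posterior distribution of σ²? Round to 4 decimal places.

3.8333

Mode = β/(α+1) = 29.9/7.8 = 3.8333.
Mean = β/(α−1) = 29.9/5.8 = 5.1552.
This is the posterior mode — the MAP estimate.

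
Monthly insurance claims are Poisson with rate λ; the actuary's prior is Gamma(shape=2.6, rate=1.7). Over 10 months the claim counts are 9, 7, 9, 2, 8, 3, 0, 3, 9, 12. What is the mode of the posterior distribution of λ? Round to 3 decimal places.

5.436

Σ counts = 62. Posterior: Gamma(shape = 2.6+62 = 64.6, rate = 1.7+10 = 11.7).
Mode = (α−1)/β = 63.6/11.7 = 5.436.
Mean = α/β = 64.6/11.7 = 5.521.
This is the posterior mode — the MAP estimate.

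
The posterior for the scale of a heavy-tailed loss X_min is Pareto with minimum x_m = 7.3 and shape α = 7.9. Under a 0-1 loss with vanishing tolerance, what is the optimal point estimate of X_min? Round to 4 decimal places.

7.3000

The Pareto density is strictly decreasing on [x_m, ∞), so the mode is x_m = 7.3000.
Mean = α·x_m/(α−1) = 7.9·7.3/6.9 = 8.3580.
This is the posterior mode — the MAP estimate.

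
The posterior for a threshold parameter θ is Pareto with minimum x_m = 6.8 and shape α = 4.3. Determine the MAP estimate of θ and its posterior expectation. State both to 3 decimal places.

The Pareto density is strictly decreasing on [x_m, ∞), so the mode is x_m = 6.800.
Mean = α·x_m/(α−1) = 4.3·6.8/3.3 = 8.861.

θ_MAP = 6.800, E[θ|data] = 8.861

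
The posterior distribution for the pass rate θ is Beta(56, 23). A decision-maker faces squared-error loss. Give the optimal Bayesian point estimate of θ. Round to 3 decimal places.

Mode = (56−1)/(56+23−2) = 55/77 = 0.714.
Mean = 56/(56+23) = 56/79 = 0.709.
Squared-error loss ⇒ the optimal estimator is the posterior mean.

0.709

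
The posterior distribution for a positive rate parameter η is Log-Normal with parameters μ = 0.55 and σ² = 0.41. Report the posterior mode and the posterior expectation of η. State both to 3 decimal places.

Mode = exp(μ − σ²) = exp(0.14) = 1.150.
Mean = exp(μ + σ²/2) = exp(0.755) = 2.128.

η_MAP = 1.150, E[η|data] = 2.128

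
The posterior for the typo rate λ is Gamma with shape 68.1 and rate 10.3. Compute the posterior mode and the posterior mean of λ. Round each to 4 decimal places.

Mode = (α−1)/β = 67.1/10.3 = 6.5146.
Mean = α/β = 68.1/10.3 = 6.6117.
Right-skewed posterior ⇒ mode < mean.

MAP: 6.5146. Posterior mean: 6.6117.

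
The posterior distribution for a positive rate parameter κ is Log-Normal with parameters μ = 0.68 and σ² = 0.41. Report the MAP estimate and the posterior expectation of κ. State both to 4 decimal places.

Mode = exp(μ − σ²) = exp(0.27) = 1.3100.
Mean = exp(μ + σ²/2) = exp(0.885) = 2.4230.
The posterior is right-skewed, so the mean exceeds the mode.

MAP = 1.3100; posterior mean = 2.4230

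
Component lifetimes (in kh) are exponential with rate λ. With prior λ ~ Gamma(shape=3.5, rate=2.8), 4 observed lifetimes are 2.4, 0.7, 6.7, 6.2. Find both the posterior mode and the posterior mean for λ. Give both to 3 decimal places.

MAP = 0.346; posterior mean = 0.399

Σ times = 16.0. Posterior: Gamma(shape = 3.5+4 = 7.5, rate = 2.8+16.0 = 18.8).
Mode = (α−1)/β = 6.5/18.8 = 0.346.
Mean = α/β = 7.5/18.8 = 0.399.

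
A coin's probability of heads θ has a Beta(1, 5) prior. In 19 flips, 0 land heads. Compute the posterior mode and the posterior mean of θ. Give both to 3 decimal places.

posterior mode = 0.000, posterior mean = 0.040

Posterior: Beta(1+0, 5+19) = Beta(1, 24).
Since α = 1 ≤ 1 and β > 1, the Beta density is monotone decreasing on [0,1]; the mode is at 0.
Mean = 1/(1+24) = 0.040.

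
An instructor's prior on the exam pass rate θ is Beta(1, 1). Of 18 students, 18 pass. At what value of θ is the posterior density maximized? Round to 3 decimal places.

1.000

Posterior: Beta(1+18, 1+0) = Beta(19, 1).
Since β = 1 ≤ 1 and α > 1, the Beta density is monotone increasing on [0,1]; the mode is at 1.
Mean = 19/(19+1) = 0.950.
This is the posterior mode — the MAP estimate.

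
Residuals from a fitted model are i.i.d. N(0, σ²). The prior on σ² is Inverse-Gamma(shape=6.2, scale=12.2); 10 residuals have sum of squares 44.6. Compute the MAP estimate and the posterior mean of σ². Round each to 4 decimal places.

σ²_MAP = 2.8279, E[σ²|data] = 3.3824

Posterior: Inverse-Gamma(shape = 6.2+10/2 = 11.2, scale = 12.2+44.6/2 = 34.5).
Mode = β/(α+1) = 34.5/12.2 = 2.8279.
Mean = β/(α−1) = 34.5/10.2 = 3.3824.
Right-skewed posterior ⇒ mode < mean.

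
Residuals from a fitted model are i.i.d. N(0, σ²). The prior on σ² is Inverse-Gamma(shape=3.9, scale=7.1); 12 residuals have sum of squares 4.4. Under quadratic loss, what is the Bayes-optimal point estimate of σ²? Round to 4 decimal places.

Posterior: Inverse-Gamma(shape = 3.9+12/2 = 9.9, scale = 7.1+4.4/2 = 9.3).
Mode = β/(α+1) = 9.3/10.9 = 0.8532.
Mean = β/(α−1) = 9.3/8.9 = 1.0449.
Quadratic loss ⇒ the optimal estimator is the posterior mean.

1.0449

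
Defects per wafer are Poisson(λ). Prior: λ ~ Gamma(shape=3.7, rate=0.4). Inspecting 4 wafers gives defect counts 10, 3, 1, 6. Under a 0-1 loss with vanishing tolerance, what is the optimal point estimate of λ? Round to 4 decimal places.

Σ counts = 20. Posterior: Gamma(shape = 3.7+20 = 23.7, rate = 0.4+4 = 4.4).
Mode = (α−1)/β = 22.7/4.4 = 5.1591.
Mean = α/β = 23.7/4.4 = 5.3864.
This is the posterior mode — the MAP estimate.

5.1591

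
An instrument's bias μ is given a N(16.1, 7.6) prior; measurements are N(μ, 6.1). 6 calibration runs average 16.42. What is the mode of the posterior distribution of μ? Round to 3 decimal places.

Posterior for μ is Normal. Precision-weighted mean: (1/7.6·16.1 + 6/6.1·16.42) / (1/7.6 + 6/6.1) = 16.382.
A Normal posterior is symmetric, so mode = mean.
This is the posterior mode — the MAP estimate.

16.382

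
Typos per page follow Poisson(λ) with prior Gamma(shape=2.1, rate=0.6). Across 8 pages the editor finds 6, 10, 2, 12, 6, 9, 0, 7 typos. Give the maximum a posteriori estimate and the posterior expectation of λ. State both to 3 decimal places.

maximum a posteriori estimate = 6.174, posterior expectation = 6.291

Σ counts = 52. Posterior: Gamma(shape = 2.1+52 = 54.1, rate = 0.6+8 = 8.6).
Mode = (α−1)/β = 53.1/8.6 = 6.174.
Mean = α/β = 54.1/8.6 = 6.291.
Right-skewed posterior ⇒ mode < mean.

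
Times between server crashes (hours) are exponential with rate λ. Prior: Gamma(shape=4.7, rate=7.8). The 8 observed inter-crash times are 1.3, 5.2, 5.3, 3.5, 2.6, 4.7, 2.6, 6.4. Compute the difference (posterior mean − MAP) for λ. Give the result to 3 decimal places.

Σ times = 31.6. Posterior: Gamma(shape = 4.7+8 = 12.7, rate = 7.8+31.6 = 39.4).
Mode = (α−1)/β = 11.7/39.4 = 0.297.
Mean = α/β = 12.7/39.4 = 0.322.
Difference = 0.322 − 0.297 = 0.025.
Mean > mode: the posterior has a right tail.

0.025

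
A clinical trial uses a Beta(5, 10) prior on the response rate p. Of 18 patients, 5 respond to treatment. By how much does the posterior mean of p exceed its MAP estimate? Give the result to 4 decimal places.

0.0127

Posterior: Beta(5+5, 10+13) = Beta(10, 23).
Mode = (10−1)/(10+23−2) = 9/31 = 0.2903.
Mean = 10/(10+23) = 10/33 = 0.3030.
Difference = 0.3030 − 0.2903 = 0.0127.
The mean is pulled above the mode by the posterior's right skew.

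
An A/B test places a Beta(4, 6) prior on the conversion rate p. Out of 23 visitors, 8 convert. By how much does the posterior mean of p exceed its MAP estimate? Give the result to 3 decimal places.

Posterior: Beta(4+8, 6+15) = Beta(12, 21).
Mode = (12−1)/(12+21−2) = 11/31 = 0.355.
Mean = 12/(12+21) = 12/33 = 0.364.
Difference = 0.364 − 0.355 = 0.009.

0.009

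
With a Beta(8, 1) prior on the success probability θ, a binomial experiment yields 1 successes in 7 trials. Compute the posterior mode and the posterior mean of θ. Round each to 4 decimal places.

Posterior: Beta(8+1, 1+6) = Beta(9, 7).
Mode = (9−1)/(9+7−2) = 8/14 = 0.5714.
Mean = 9/(9+7) = 9/16 = 0.5625.
The mean is pulled below the mode by the posterior's left skew.

θ_MAP = 0.5714, E[θ|data] = 0.5625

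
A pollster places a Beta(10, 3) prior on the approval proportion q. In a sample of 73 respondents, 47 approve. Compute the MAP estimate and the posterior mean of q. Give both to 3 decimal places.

MAP = 0.667, posterior mean = 0.663

Posterior: Beta(10+47, 3+26) = Beta(57, 29).
Mode = (57−1)/(57+29−2) = 56/84 = 0.667.
Mean = 57/(57+29) = 57/86 = 0.663.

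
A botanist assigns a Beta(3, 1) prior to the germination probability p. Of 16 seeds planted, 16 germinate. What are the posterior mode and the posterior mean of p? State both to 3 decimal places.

MAP = 1.000; posterior mean = 0.950

Posterior: Beta(3+16, 1+0) = Beta(19, 1).
Since β = 1 ≤ 1 and α > 1, the Beta density is monotone increasing on [0,1]; the mode is at 1.
Mean = 19/(19+1) = 0.950.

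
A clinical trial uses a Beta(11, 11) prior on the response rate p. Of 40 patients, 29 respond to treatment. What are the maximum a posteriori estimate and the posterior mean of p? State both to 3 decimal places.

MAP = 0.650, posterior mean = 0.645

Posterior: Beta(11+29, 11+11) = Beta(40, 22).
Mode = (40−1)/(40+22−2) = 39/60 = 0.650.
Mean = 40/(40+22) = 40/62 = 0.645.
The mean is pulled below the mode by the posterior's left skew.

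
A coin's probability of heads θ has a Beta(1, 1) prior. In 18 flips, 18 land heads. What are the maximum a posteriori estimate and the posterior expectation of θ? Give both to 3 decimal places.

MAP = 1.000, posterior mean = 0.950

Posterior: Beta(1+18, 1+0) = Beta(19, 1).
Since β = 1 ≤ 1 and α > 1, the Beta density is monotone increasing on [0,1]; the mode is at 1.
Mean = 19/(19+1) = 0.950.
Mode > mean: the posterior has a left tail.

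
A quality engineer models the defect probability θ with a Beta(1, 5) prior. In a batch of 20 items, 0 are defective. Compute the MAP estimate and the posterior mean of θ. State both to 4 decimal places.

Posterior: Beta(1+0, 5+20) = Beta(1, 25).
Since α = 1 ≤ 1 and β > 1, the Beta density is monotone decreasing on [0,1]; the mode is at 0.
Mean = 1/(1+25) = 0.0385.
Mean > mode: the posterior has a right tail.

θ_MAP = 0.0000, E[θ|data] = 0.0385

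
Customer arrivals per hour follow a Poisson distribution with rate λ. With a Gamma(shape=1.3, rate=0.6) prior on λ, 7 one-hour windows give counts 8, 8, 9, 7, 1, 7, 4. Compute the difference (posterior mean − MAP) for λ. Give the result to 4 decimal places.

Σ counts = 44. Posterior: Gamma(shape = 1.3+44 = 45.3, rate = 0.6+7 = 7.6).
Mode = (α−1)/β = 44.3/7.6 = 5.8289.
Mean = α/β = 45.3/7.6 = 5.9605.
Difference = 5.9605 − 5.8289 = 0.1316.

0.1316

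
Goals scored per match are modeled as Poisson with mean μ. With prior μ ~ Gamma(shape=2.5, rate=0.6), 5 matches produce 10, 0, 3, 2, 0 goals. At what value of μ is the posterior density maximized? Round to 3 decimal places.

2.946

Σ counts = 15. Posterior: Gamma(shape = 2.5+15 = 17.5, rate = 0.6+5 = 5.6).
Mode = (α−1)/β = 16.5/5.6 = 2.946.
Mean = α/β = 17.5/5.6 = 3.125.
This is the posterior mode — the MAP estimate.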